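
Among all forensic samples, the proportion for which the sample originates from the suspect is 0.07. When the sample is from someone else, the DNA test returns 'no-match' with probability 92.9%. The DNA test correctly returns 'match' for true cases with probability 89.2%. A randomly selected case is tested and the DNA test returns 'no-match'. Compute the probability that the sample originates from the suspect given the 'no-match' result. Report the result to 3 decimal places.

P(H | E) ≈ 0.009

Let H be the event that the sample originates from the suspect. P(H) = 0.07, so P(¬H) = 0.93. With E the 'no-match' result, P(E|H) = 0.108 and P(E|¬H) = 0.929.
P(E) = 0.108·0.07 + 0.929·0.93 = 0.0075600 + 0.86397 = 0.87153.
By Bayes' theorem, P(H|E) = 0.0075600 / 0.87153 = 0.009.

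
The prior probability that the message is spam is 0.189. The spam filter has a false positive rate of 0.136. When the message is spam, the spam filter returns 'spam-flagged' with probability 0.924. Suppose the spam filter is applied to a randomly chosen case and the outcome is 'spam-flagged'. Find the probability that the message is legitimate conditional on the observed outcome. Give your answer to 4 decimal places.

Let H be the event that the message is spam. P(H) = 0.189, so P(¬H) = 0.811. With E the 'spam-flagged' result, P(E|H) = 0.924 and P(E|¬H) = 0.136.
P(E) = 0.924·0.189 + 0.136·0.811 = 0.17464 + 0.11030 = 0.28493.
By Bayes' theorem, P(H|E) = 0.17464 / 0.28493 = 0.6129. Hence P(¬H|E) = 1 − 0.6129 = 0.3871.

P(¬H | E) ≈ 0.3871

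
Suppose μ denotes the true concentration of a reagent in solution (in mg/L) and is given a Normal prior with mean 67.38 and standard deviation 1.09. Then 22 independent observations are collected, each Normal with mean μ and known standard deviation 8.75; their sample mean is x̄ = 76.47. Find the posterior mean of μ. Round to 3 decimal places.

Prior precision 1/τ₀² = 1/1.09² = 0.841680; data precision n/σ² = 22/8.75² = 0.287347.
Posterior precision = 0.841680 + 0.287347 = 1.12903.
Posterior mean = (0.841680·67.38 + 0.287347·76.47) / 1.12903 = 69.693.

Posterior mean ≈ 69.693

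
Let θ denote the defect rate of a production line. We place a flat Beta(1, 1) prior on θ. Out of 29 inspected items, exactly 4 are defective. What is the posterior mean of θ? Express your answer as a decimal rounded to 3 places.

Observing 4 successes and 25 failures updates Beta(1, 1) by adding the success and failure counts to the two shape parameters: α = 1+4 = 5, β = 1+25 = 26.
Posterior mean = α/(α+β) = 5/31 = 0.161.

Posterior mean ≈ 0.161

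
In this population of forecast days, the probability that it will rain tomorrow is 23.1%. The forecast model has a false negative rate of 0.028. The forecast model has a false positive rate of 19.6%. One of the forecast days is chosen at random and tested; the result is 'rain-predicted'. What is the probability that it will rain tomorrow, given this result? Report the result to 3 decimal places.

P(H | E) ≈ 0.598

Write H for 'it will rain tomorrow'. Prior odds H:¬H = 0.231/0.769 = 0.30039. For the 'rain-predicted' outcome, the likelihood ratio is 0.972/0.196 = 4.9592.
Posterior odds = 0.30039 × 4.9592 = 1.4897, so P(H|E) = 1.4897/(1+1.4897) = 0.598.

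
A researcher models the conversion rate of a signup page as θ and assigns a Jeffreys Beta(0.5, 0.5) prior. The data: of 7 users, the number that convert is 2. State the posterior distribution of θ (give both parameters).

Posterior: Beta(2.5, 5.5)

Observing 2 successes and 5 failures updates Beta(0.5, 0.5) by adding the success and failure counts to the two shape parameters: α = 0.5+2 = 2.5, β = 0.5+5 = 5.5.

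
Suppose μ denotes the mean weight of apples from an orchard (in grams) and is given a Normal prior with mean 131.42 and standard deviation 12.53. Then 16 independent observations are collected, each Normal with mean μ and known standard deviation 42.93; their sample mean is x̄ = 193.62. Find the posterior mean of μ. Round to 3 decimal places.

With known σ, the Normal prior is conjugate. Weight on the data is w = (n/σ²)/(n/σ² + 1/τ₀²) = 0.00868157/(0.00868157+0.00636939) = 0.57681.
Posterior mean = w·x̄ + (1−w)·μ₀ = 0.57681·193.62 + 0.42319·131.42 = 167.298.

Posterior mean ≈ 167.298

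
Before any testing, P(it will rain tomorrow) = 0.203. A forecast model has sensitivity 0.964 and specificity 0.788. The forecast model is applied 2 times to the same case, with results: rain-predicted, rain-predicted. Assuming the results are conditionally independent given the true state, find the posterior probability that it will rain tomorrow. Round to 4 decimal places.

With H the event that it will rain tomorrow, the joint likelihood of the observed sequence is P(data|H) = 0.964·0.964 = 0.92930 and P(data|¬H) = 0.212·0.212 = 0.044944.
Bayes: P(H|data) = 0.203·0.92930 / (0.203·0.92930 + 0.797·0.044944) = 0.18865/0.22447 = 0.8404.

Posterior P(H) ≈ 0.8404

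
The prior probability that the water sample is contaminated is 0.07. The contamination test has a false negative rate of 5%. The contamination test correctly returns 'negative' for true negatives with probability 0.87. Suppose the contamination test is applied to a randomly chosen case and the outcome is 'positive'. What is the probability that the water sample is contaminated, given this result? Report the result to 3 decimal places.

Write H for 'the water sample is contaminated'. Prior odds H:¬H = 0.07/0.93 = 0.075269. For the 'positive' outcome, the likelihood ratio is 0.95/0.13 = 7.3077.
Posterior odds = 0.075269 × 7.3077 = 0.55004, so P(H|E) = 0.55004/(1+0.55004) = 0.355.

P(H | E) ≈ 0.355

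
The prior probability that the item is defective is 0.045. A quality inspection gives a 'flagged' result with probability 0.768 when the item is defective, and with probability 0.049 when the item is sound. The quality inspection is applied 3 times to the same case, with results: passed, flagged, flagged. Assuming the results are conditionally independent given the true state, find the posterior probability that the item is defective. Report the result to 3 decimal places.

Let H be the event that the item is defective; start with P(H) = 0.045. P('flagged'|H) = 0.768, P('flagged'|¬H) = 0.049.
Update on result 1 ('passed'): P(H) ← 0.232·0.0450 / (0.232·0.0450 + 0.951·0.9550) = 0.010440/0.91864 = 0.0114.
Update on result 2 ('flagged'): P(H) ← 0.768·0.0114 / (0.768·0.0114 + 0.049·0.9886) = 0.0087280/0.057171 = 0.1527.
Update on result 3 ('flagged'): P(H) ← 0.768·0.1527 / (0.768·0.1527 + 0.049·0.8473) = 0.11725/0.15877 = 0.7385.

Posterior P(H) ≈ 0.738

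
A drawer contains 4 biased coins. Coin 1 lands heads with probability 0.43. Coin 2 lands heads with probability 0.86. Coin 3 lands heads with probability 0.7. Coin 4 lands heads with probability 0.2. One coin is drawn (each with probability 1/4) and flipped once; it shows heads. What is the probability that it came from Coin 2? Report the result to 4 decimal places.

Posterior probability ≈ 0.3927

P(heads|C1) = 0.43; P(heads|C2) = 0.86; P(heads|C3) = 0.7; P(heads|C4) = 0.2.
Prior × likelihood for each source: 0.25·0.43=0.1075, 0.25·0.86=0.2150, 0.25·0.7=0.1750, 0.25·0.2=0.05000. Summing gives P(heads) = 0.54750.
P(Coin 2 | heads) = 0.2150 / 0.54750 = 0.3927.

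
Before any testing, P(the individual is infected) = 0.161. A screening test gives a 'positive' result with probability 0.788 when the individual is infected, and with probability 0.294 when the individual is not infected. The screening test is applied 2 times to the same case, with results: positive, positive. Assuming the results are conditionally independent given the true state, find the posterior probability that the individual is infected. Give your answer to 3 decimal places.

Posterior P(H) ≈ 0.580

Let H be the event that the individual is infected; start with P(H) = 0.161. P('positive'|H) = 0.788, P('positive'|¬H) = 0.294.
Update on result 1 ('positive'): P(H) ← 0.788·0.1610 / (0.788·0.1610 + 0.294·0.8390) = 0.12687/0.37353 = 0.3396.
Update on result 2 ('positive'): P(H) ← 0.788·0.3396 / (0.788·0.3396 + 0.294·0.6604) = 0.26764/0.46178 = 0.5796.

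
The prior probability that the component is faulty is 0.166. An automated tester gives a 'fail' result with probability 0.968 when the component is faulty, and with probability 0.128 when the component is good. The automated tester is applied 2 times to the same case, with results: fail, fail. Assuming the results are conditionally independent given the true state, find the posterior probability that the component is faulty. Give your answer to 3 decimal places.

With H the event that the component is faulty, the joint likelihood of the observed sequence is P(data|H) = 0.968·0.968 = 0.93702 and P(data|¬H) = 0.128·0.128 = 0.016384.
Bayes: P(H|data) = 0.166·0.93702 / (0.166·0.93702 + 0.834·0.016384) = 0.15555/0.16921 = 0.9192.

Posterior P(H) ≈ 0.919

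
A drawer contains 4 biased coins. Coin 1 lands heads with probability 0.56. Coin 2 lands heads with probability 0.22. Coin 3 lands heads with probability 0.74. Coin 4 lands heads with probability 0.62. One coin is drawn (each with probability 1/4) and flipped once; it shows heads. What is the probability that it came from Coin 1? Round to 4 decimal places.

P(heads|C1) = 0.56; P(heads|C2) = 0.22; P(heads|C3) = 0.74; P(heads|C4) = 0.62.
Prior × likelihood for each source: 0.25·0.56=0.1400, 0.25·0.22=0.05500, 0.25·0.74=0.1850, 0.25·0.62=0.1550. Summing gives P(heads) = 0.53500.
P(Coin 1 | heads) = 0.1400 / 0.53500 = 0.2617.

Posterior probability ≈ 0.2617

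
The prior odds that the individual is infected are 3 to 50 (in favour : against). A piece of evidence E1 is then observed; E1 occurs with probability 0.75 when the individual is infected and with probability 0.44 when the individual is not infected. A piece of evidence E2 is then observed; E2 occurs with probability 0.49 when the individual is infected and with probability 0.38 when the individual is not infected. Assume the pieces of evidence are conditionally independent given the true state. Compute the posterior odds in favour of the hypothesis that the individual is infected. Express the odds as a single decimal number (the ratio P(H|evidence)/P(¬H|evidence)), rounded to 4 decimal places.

Prior odds = 3/50 = 0.060000.
Likelihood ratio for E1 = 0.75/0.44 = 1.7045.
Likelihood ratio for E2 = 0.49/0.38 = 1.2895.
Posterior odds = prior odds × LR₁ × LR₂ = 0.13188.

Posterior odds ≈ 0.1319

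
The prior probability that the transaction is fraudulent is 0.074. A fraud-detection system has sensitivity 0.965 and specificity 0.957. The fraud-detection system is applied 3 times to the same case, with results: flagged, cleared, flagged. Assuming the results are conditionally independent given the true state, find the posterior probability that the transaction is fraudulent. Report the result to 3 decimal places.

Posterior P(H) ≈ 0.595

Let H be the event that the transaction is fraudulent; start with P(H) = 0.074. P('flagged'|H) = 0.965, P('flagged'|¬H) = 0.043.
Update on result 1 ('flagged'): P(H) ← 0.965·0.0740 / (0.965·0.0740 + 0.043·0.9260) = 0.071410/0.11123 = 0.6420.
Update on result 2 ('cleared'): P(H) ← 0.035·0.6420 / (0.035·0.6420 + 0.957·0.3580) = 0.022471/0.36506 = 0.0616.
Update on result 3 ('flagged'): P(H) ← 0.965·0.0616 / (0.965·0.0616 + 0.043·0.9384) = 0.059398/0.099751 = 0.5955.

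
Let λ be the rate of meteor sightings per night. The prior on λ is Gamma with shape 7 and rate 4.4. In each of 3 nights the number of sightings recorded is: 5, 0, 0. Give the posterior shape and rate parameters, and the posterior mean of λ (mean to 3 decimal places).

Total count ∑xᵢ = 5 over n = 3 nights.
Gamma is conjugate to the Poisson likelihood: posterior is Gamma(shape = 7+5 = 12, rate = 4.4+3 = 7.4).
E[λ | data] = 12/7.4 = 1.622.

Posterior: Gamma(shape=12, rate=7.4); mean ≈ 1.622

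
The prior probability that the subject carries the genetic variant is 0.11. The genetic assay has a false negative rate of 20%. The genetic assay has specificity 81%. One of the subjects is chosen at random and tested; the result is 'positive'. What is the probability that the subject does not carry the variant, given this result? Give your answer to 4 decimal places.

Let H be the event that the subject carries the genetic variant. P(H) = 0.11, so P(¬H) = 0.89. With E the 'positive' result, P(E|H) = 0.8 and P(E|¬H) = 0.19.
P(E) = 0.8·0.11 + 0.19·0.89 = 0.088000 + 0.16910 = 0.25710.
By Bayes' theorem, P(H|E) = 0.088000 / 0.25710 = 0.3423. Hence P(¬H|E) = 1 − 0.3423 = 0.6577.

P(¬H | E) ≈ 0.6577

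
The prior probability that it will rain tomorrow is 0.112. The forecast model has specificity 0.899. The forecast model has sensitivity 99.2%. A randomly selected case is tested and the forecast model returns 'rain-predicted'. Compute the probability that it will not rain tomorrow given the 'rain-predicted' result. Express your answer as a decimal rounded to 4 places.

P(¬H | E) ≈ 0.4467

Write H for 'it will rain tomorrow'. Prior odds H:¬H = 0.112/0.888 = 0.12613. For the 'rain-predicted' outcome, the likelihood ratio is 0.992/0.101 = 9.8218.
Posterior odds = 0.12613 × 9.8218 = 1.2388, so P(H|E) = 1.2388/(1+1.2388) = 0.5533. Then P(¬H|E) = 1 − 0.5533 = 0.4467.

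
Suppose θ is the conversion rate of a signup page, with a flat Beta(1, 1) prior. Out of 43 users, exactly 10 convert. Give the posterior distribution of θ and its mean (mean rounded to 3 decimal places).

The binomial likelihood is conjugate to the Beta prior: with 10 successes and 33 failures, the posterior is Beta(1+10, 1+33) = Beta(11, 34).
E[θ | data] = 11/(11+34) = 0.244.

Posterior: Beta(11, 34); mean ≈ 0.244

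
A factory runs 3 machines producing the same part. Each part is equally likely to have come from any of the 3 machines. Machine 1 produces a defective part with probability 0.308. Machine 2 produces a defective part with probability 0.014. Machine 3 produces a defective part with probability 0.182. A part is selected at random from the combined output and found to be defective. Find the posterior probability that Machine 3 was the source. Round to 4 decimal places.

Posterior probability ≈ 0.3611

Tabulate prior·likelihood by source: [1] prior 0.333333, lik 0.308, product 0.1027; [2] prior 0.333333, lik 0.014, product 0.004667; [3] prior 0.333333, lik 0.182, product 0.06067.
Normalizing constant = 0.16800; the posterior for Machine 3 is its product over the sum, 0.06067/0.16800 = 0.3611.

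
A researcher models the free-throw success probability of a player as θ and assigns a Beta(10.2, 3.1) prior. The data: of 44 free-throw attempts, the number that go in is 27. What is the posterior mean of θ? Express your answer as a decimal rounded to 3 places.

Observing 27 successes and 17 failures updates Beta(10.2, 3.1) by adding the success and failure counts to the two shape parameters: α = 10.2+27 = 37.2, β = 3.1+17 = 20.1.
E[θ | data] = 37.2/(37.2+20.1) = 0.649.

Posterior mean ≈ 0.649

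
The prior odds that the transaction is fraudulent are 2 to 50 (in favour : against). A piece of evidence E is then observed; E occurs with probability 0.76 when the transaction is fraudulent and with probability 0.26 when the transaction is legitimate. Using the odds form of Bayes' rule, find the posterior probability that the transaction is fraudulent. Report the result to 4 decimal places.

Posterior probability ≈ 0.1047

Prior odds = 2/50 = 0.040000. In log-odds, ln(0.040000) = -3.2189.
Add log likelihood ratio: ln(2.9231) = 1.0726.
Posterior log-odds = -2.1462, so posterior odds = exp(-2.1462) = 0.11692. Converting, P(H|E) = 0.11692/1.1169 = 0.1047.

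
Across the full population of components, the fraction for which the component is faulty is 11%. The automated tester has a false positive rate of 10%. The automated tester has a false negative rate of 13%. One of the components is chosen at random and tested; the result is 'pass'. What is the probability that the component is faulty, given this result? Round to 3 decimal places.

P(H | E) ≈ 0.018

Write H for 'the component is faulty'. Prior odds H:¬H = 0.11/0.89 = 0.12360. For the 'pass' outcome, the likelihood ratio is 0.13/0.9 = 0.14444.
Posterior odds = 0.12360 × 0.14444 = 0.017853, so P(H|E) = 0.017853/(1+0.017853) = 0.018.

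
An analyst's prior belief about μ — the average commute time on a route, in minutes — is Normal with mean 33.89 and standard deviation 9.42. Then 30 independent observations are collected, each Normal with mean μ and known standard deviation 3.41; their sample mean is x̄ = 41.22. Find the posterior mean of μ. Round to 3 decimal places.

Posterior mean ≈ 41.188

Prior precision 1/τ₀² = 1/9.42² = 0.0112693; data precision n/σ² = 30/3.41² = 2.57996.
Posterior precision = 0.0112693 + 2.57996 = 2.59123.
Posterior mean = (0.0112693·33.89 + 2.57996·41.22) / 2.59123 = 41.188.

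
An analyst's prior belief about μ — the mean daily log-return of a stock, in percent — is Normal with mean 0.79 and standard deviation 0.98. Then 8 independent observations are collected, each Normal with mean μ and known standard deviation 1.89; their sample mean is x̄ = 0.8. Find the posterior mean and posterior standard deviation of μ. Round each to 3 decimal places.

Posterior mean ≈ 0.797; posterior SD ≈ 0.552

Prior precision 1/τ₀² = 1/0.98² = 1.04123; data precision n/σ² = 8/1.89² = 2.23958.
Posterior precision = 1.04123 + 2.23958 = 3.28081, giving posterior SD = 1/√3.28081 = 0.552.
Posterior mean = (1.04123·0.79 + 2.23958·0.8) / 3.28081 = 0.797.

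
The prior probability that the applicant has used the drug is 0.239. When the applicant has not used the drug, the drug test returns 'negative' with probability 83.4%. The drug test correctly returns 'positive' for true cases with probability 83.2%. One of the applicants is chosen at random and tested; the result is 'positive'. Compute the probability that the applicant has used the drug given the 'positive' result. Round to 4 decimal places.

P(H | E) ≈ 0.6115

Let H be the event that the applicant has used the drug. P(H) = 0.239, so P(¬H) = 0.761. With E the 'positive' result, P(E|H) = 0.832 and P(E|¬H) = 0.166.
P(E) = 0.832·0.239 + 0.166·0.761 = 0.19885 + 0.12633 = 0.32517.
By Bayes' theorem, P(H|E) = 0.19885 / 0.32517 = 0.6115.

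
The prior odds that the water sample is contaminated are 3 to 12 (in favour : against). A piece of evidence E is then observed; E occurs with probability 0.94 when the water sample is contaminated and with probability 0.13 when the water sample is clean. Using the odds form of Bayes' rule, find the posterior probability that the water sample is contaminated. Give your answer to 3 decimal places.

Prior odds = 3/12 = 0.25000. In log-odds, ln(0.25000) = -1.3863.
Add log likelihood ratio: ln(7.2308) = 1.9783.
Posterior log-odds = 0.59205, so posterior odds = exp(0.59205) = 1.8077. Converting, P(H|E) = 1.8077/2.8077 = 0.644.

Posterior probability ≈ 0.644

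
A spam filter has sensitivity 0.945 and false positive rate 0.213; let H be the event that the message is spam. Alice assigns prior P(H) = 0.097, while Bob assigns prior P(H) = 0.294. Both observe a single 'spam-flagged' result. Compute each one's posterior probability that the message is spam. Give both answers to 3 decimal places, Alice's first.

Alice: 0.323; Bob: 0.649

The likelihood ratio for a 'spam-flagged' result is 0.945/0.213 = 4.4366.
Alice: prior odds 0.097/0.903 = 0.10742; posterior odds 0.47658; posterior probability 0.323.
Bob: prior odds 0.294/0.706 = 0.41643; posterior odds 1.8475; posterior probability 0.649.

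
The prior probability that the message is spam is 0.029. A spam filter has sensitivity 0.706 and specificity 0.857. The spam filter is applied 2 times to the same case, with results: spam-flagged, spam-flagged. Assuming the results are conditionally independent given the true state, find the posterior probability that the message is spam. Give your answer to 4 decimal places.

Let H be the event that the message is spam; start with P(H) = 0.029. P('spam-flagged'|H) = 0.706, P('spam-flagged'|¬H) = 0.143.
Update on result 1 ('spam-flagged'): P(H) ← 0.706·0.0290 / (0.706·0.0290 + 0.143·0.9710) = 0.020474/0.15933 = 0.1285.
Update on result 2 ('spam-flagged'): P(H) ← 0.706·0.1285 / (0.706·0.1285 + 0.143·0.8715) = 0.090723/0.21535 = 0.4213.

Posterior P(H) ≈ 0.4213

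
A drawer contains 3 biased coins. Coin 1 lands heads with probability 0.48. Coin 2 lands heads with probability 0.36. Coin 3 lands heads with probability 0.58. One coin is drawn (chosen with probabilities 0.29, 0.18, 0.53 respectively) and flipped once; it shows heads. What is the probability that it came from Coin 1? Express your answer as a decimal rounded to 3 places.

Posterior probability ≈ 0.272

Tabulate prior·likelihood by source: [1] prior 0.29, lik 0.48, product 0.1392; [2] prior 0.18, lik 0.36, product 0.06480; [3] prior 0.53, lik 0.58, product 0.3074.
Normalizing constant = 0.51140; the posterior for Coin 1 is its product over the sum, 0.1392/0.51140 = 0.272.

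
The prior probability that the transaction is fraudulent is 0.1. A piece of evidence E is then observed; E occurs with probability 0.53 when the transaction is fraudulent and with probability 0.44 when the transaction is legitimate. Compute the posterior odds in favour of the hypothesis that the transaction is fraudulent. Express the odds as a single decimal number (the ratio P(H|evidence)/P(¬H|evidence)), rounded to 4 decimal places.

Prior odds = 0.1/(1−0.1) = 0.11111. In log-odds, ln(0.11111) = -2.1972.
Add log likelihood ratio: ln(1.2045) = 0.18610.
Posterior log-odds = -2.0111, so posterior odds = exp(-2.0111) = 0.13384.

Posterior odds ≈ 0.1338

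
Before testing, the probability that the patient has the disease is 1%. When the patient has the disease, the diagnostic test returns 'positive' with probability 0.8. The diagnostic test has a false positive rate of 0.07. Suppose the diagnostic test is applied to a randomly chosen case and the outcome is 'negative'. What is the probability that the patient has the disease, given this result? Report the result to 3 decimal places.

P(H | E) ≈ 0.002

Let H be the event that the patient has the disease. P(H) = 0.01, so P(¬H) = 0.99. With E the 'negative' result, P(E|H) = 0.2 and P(E|¬H) = 0.93.
P(E) = 0.2·0.01 + 0.93·0.99 = 0.0020000 + 0.92070 = 0.92270.
By Bayes' theorem, P(H|E) = 0.0020000 / 0.92270 = 0.002.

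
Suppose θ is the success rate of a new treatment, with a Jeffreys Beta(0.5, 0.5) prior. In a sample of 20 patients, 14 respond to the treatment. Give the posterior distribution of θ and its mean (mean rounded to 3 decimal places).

Posterior: Beta(14.5, 6.5); mean ≈ 0.690

The binomial likelihood is conjugate to the Beta prior: with 14 successes and 6 failures, the posterior is Beta(0.5+14, 0.5+6) = Beta(14.5, 6.5).
Posterior mean = α/(α+β) = 14.5/21 = 0.690.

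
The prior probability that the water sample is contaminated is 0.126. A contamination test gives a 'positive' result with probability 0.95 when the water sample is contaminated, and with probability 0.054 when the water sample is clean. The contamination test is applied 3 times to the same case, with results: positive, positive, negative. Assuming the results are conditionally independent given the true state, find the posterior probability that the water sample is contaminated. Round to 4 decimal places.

Let H be the event that the water sample is contaminated; start with P(H) = 0.126. P('positive'|H) = 0.95, P('positive'|¬H) = 0.054.
Update on result 1 ('positive'): P(H) ← 0.95·0.1260 / (0.95·0.1260 + 0.054·0.8740) = 0.11970/0.16690 = 0.7172.
Update on result 2 ('positive'): P(H) ← 0.95·0.7172 / (0.95·0.7172 + 0.054·0.2828) = 0.68135/0.69662 = 0.9781.
Update on result 3 ('negative'): P(H) ← 0.05·0.9781 / (0.05·0.9781 + 0.946·0.0219) = 0.048904/0.069641 = 0.7022.

Posterior P(H) ≈ 0.7022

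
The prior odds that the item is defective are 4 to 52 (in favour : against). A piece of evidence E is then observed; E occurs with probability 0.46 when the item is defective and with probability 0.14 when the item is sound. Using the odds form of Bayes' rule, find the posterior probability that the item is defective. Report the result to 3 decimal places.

Posterior probability ≈ 0.202

Prior odds = 4/52 = 0.076923. In log-odds, ln(0.076923) = -2.5649.
Add log likelihood ratio: ln(3.2857) = 1.1896.
Posterior log-odds = -1.3754, so posterior odds = exp(-1.3754) = 0.25275. Converting, P(H|E) = 0.25275/1.2527 = 0.202.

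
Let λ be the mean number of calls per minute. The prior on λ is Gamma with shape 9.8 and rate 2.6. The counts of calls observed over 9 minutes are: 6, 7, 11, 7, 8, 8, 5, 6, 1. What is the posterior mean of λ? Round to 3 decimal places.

Total count ∑xᵢ = 59 over n = 9 minutes.
Gamma is conjugate to the Poisson likelihood: posterior is Gamma(shape = 9.8+59 = 68.8, rate = 2.6+9 = 11.6).
E[λ | data] = 68.8/11.6 = 5.931.

Posterior mean ≈ 5.931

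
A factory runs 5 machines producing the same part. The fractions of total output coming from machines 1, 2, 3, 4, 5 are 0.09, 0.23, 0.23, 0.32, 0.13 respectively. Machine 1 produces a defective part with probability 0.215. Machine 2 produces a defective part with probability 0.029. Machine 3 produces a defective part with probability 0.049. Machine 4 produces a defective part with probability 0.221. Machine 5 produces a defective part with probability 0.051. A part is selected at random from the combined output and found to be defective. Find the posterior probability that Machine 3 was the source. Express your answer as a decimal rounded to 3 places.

Posterior probability ≈ 0.098

Tabulate prior·likelihood by source: [1] prior 0.09, lik 0.215, product 0.01935; [2] prior 0.23, lik 0.029, product 0.006670; [3] prior 0.23, lik 0.049, product 0.01127; [4] prior 0.32, lik 0.221, product 0.07072; [5] prior 0.13, lik 0.051, product 0.006630.
Normalizing constant = 0.11464; the posterior for Machine 3 is its product over the sum, 0.01127/0.11464 = 0.098.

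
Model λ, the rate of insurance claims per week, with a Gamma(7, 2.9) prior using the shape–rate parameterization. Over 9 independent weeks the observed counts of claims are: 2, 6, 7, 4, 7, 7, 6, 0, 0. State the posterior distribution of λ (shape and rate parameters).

Total count ∑xᵢ = 39 over n = 9 weeks.
Gamma is conjugate to the Poisson likelihood: posterior is Gamma(shape = 7+39 = 46, rate = 2.9+9 = 11.9).

Posterior: Gamma(shape=46, rate=11.9)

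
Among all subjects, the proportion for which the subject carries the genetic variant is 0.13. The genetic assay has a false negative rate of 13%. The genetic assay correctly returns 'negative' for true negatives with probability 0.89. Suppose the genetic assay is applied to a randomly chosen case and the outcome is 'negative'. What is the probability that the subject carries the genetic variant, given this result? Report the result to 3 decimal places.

P(H | E) ≈ 0.021

Write H for 'the subject carries the genetic variant'. Prior odds H:¬H = 0.13/0.87 = 0.14943. For the 'negative' outcome, the likelihood ratio is 0.13/0.89 = 0.14607.
Posterior odds = 0.14943 × 0.14607 = 0.021826, so P(H|E) = 0.021826/(1+0.021826) = 0.021.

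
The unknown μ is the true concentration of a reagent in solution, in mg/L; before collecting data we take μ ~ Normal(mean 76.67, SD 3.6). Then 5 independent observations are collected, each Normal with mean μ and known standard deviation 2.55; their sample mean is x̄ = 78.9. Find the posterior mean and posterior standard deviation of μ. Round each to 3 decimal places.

Posterior mean ≈ 78.697; posterior SD ≈ 1.087

Prior precision 1/τ₀² = 1/3.6² = 0.0771605; data precision n/σ² = 5/2.55² = 0.768935.
Posterior precision = 0.0771605 + 0.768935 = 0.846096, giving posterior SD = 1/√0.846096 = 1.087.
Posterior mean = (0.0771605·76.67 + 0.768935·78.9) / 0.846096 = 78.697.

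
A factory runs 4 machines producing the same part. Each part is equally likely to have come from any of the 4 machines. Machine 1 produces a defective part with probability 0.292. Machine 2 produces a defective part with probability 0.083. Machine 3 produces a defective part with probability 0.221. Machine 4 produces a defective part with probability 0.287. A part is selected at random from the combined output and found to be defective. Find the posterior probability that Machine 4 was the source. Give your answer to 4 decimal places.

P(defective|M1) = 0.292; P(defective|M2) = 0.083; P(defective|M3) = 0.221; P(defective|M4) = 0.287.
Prior × likelihood for each source: 0.25·0.292=0.07300, 0.25·0.083=0.02075, 0.25·0.221=0.05525, 0.25·0.287=0.07175. Summing gives P(defective) = 0.22075.
P(Machine 4 | defective) = 0.07175 / 0.22075 = 0.3250.

Posterior probability ≈ 0.3250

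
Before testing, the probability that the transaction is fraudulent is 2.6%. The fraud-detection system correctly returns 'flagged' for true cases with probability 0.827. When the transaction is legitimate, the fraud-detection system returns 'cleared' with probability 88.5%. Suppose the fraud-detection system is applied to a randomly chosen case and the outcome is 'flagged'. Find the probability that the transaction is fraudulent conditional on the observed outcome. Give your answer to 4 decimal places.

Write H for 'the transaction is fraudulent'. Prior odds H:¬H = 0.026/0.974 = 0.026694. For the 'flagged' outcome, the likelihood ratio is 0.827/0.115 = 7.1913.
Posterior odds = 0.026694 × 7.1913 = 0.19197, so P(H|E) = 0.19197/(1+0.19197) = 0.1610.

P(H | E) ≈ 0.1610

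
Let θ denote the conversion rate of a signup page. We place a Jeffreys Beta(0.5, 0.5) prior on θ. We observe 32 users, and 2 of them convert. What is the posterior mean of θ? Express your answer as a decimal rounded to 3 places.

Observing 2 successes and 30 failures updates Beta(0.5, 0.5) by adding the success and failure counts to the two shape parameters: α = 0.5+2 = 2.5, β = 0.5+30 = 30.5.
E[θ | data] = 2.5/(2.5+30.5) = 0.076.

Posterior mean ≈ 0.076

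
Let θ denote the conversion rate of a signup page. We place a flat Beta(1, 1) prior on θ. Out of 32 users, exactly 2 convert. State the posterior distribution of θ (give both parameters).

Posterior: Beta(3, 31)

The binomial likelihood is conjugate to the Beta prior: with 2 successes and 30 failures, the posterior is Beta(1+2, 1+30) = Beta(3, 31).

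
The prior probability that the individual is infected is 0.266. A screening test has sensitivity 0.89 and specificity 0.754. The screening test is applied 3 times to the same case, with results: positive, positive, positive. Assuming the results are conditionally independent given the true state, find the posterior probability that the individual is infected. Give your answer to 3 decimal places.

Let H be the event that the individual is infected; start with P(H) = 0.266. P('positive'|H) = 0.89, P('positive'|¬H) = 0.246.
Update on result 1 ('positive'): P(H) ← 0.89·0.2660 / (0.89·0.2660 + 0.246·0.7340) = 0.23674/0.41730 = 0.5673.
Update on result 2 ('positive'): P(H) ← 0.89·0.5673 / (0.89·0.5673 + 0.246·0.4327) = 0.50490/0.61135 = 0.8259.
Update on result 3 ('positive'): P(H) ← 0.89·0.8259 / (0.89·0.8259 + 0.246·0.1741) = 0.73504/0.77787 = 0.9449.

Posterior P(H) ≈ 0.945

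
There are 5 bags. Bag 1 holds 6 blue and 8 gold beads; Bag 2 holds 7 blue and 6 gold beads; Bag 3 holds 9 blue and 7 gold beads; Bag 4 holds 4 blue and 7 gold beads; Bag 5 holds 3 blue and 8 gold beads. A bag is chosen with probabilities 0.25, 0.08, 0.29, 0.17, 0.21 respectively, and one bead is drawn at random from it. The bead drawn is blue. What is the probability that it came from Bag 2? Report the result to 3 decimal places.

Tabulate prior·likelihood by source: [1] prior 0.25, lik 0.4286, product 0.1071; [2] prior 0.08, lik 0.5385, product 0.04308; [3] prior 0.29, lik 0.5625, product 0.1631; [4] prior 0.17, lik 0.3636, product 0.06182; [5] prior 0.21, lik 0.2727, product 0.05727.
Normalizing constant = 0.43244; the posterior for Bag 2 is its product over the sum, 0.04308/0.43244 = 0.100.

Posterior probability ≈ 0.100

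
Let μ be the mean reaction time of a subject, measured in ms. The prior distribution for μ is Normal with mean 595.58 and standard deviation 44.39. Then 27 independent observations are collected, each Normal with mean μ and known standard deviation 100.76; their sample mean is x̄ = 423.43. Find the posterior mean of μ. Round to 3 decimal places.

Prior precision 1/τ₀² = 1/44.39² = 0.00050749; data precision n/σ² = 27/100.76² = 0.00265942.
Posterior precision = 0.00050749 + 0.00265942 = 0.00316692.
Posterior mean = (0.00050749·595.58 + 0.00265942·423.43) / 0.00316692 = 451.017.

Posterior mean ≈ 451.017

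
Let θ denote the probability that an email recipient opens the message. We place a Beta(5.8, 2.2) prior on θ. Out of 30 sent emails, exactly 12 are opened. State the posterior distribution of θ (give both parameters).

Observing 12 successes and 18 failures updates Beta(5.8, 2.2) by adding the success and failure counts to the two shape parameters: α = 5.8+12 = 17.8, β = 2.2+18 = 20.2.

Posterior: Beta(17.8, 20.2)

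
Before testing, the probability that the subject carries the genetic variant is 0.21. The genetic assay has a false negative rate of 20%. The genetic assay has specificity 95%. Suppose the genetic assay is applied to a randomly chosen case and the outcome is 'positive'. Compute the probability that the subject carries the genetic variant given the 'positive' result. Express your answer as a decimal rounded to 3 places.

P(H | E) ≈ 0.810

Write H for 'the subject carries the genetic variant'. Prior odds H:¬H = 0.21/0.79 = 0.26582. For the 'positive' outcome, the likelihood ratio is 0.8/0.05 = 16.000.
Posterior odds = 0.26582 × 16.000 = 4.2532, so P(H|E) = 4.2532/(1+4.2532) = 0.810.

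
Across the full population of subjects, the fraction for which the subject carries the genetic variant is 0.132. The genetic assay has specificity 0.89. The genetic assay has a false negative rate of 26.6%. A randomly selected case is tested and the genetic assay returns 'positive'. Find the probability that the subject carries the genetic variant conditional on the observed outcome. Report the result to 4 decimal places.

P(H | E) ≈ 0.5037

Write H for 'the subject carries the genetic variant'. Prior odds H:¬H = 0.132/0.868 = 0.15207. For the 'positive' outcome, the likelihood ratio is 0.734/0.11 = 6.6727.
Posterior odds = 0.15207 × 6.6727 = 1.0147, so P(H|E) = 1.0147/(1+1.0147) = 0.5037.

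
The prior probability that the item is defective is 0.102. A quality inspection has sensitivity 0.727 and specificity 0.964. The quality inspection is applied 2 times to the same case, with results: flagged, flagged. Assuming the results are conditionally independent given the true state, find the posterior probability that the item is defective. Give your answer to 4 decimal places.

Posterior P(H) ≈ 0.9789

Let H be the event that the item is defective; start with P(H) = 0.102. P('flagged'|H) = 0.727, P('flagged'|¬H) = 0.036.
Update on result 1 ('flagged'): P(H) ← 0.727·0.1020 / (0.727·0.1020 + 0.036·0.8980) = 0.074154/0.10648 = 0.6964.
Update on result 2 ('flagged'): P(H) ← 0.727·0.6964 / (0.727·0.6964 + 0.036·0.3036) = 0.50628/0.51721 = 0.9789.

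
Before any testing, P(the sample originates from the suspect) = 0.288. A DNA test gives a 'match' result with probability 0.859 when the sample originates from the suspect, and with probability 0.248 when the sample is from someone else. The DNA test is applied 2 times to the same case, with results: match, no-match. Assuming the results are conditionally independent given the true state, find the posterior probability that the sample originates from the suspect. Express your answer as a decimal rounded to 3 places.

Posterior P(H) ≈ 0.208

With H the event that the sample originates from the suspect, the joint likelihood of the observed sequence is P(data|H) = 0.859·0.141 = 0.12112 and P(data|¬H) = 0.248·0.752 = 0.18650.
Bayes: P(H|data) = 0.288·0.12112 / (0.288·0.12112 + 0.712·0.18650) = 0.034882/0.16767 = 0.2080.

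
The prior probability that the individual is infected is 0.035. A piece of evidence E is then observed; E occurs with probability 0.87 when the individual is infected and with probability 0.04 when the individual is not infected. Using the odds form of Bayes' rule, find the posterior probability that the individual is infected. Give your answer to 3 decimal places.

Prior odds = 0.035/(1−0.035) = 0.036269.
Likelihood ratio for E = 0.87/0.04 = 21.750.
Posterior odds = prior odds × LR = 0.78886.
Posterior probability = odds/(1+odds) = 0.78886/1.7889 = 0.441.

Posterior probability ≈ 0.441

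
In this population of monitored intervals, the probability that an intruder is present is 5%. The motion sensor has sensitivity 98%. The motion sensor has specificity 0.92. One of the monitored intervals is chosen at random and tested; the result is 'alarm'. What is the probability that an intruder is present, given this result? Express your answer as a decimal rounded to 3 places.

Let H be the event that an intruder is present. P(H) = 0.05, so P(¬H) = 0.95. With E the 'alarm' result, P(E|H) = 0.98 and P(E|¬H) = 0.08.
P(E) = 0.98·0.05 + 0.08·0.95 = 0.049000 + 0.076000 = 0.12500.
By Bayes' theorem, P(H|E) = 0.049000 / 0.12500 = 0.392.

P(H | E) ≈ 0.392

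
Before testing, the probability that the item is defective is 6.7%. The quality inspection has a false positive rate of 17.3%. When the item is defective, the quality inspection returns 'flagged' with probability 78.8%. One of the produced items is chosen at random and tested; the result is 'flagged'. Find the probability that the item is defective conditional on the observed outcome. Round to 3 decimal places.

Let H be the event that the item is defective. P(H) = 0.067, so P(¬H) = 0.933. With E the 'flagged' result, P(E|H) = 0.788 and P(E|¬H) = 0.173.
P(E) = 0.788·0.067 + 0.173·0.933 = 0.052796 + 0.16141 = 0.21421.
By Bayes' theorem, P(H|E) = 0.052796 / 0.21421 = 0.246.

P(H | E) ≈ 0.246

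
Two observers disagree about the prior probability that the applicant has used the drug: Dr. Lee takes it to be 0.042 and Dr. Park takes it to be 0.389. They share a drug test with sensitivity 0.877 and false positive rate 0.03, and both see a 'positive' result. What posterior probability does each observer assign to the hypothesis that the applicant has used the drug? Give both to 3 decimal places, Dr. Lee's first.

Dr. Lee: 0.562; Dr. Park: 0.949

The likelihood ratio for a 'positive' result is 0.877/0.03 = 29.233.
Dr. Lee: prior odds 0.042/0.958 = 0.043841; posterior odds 1.2816; posterior probability 0.562.
Dr. Park: prior odds 0.389/0.611 = 0.63666; posterior odds 18.612; posterior probability 0.949.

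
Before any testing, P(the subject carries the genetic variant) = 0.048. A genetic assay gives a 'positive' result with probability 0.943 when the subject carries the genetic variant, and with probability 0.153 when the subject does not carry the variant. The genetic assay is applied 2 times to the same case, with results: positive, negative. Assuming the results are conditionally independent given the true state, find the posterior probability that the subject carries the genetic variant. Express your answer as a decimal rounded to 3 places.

Posterior P(H) ≈ 0.020

Let H be the event that the subject carries the genetic variant; start with P(H) = 0.048. P('positive'|H) = 0.943, P('positive'|¬H) = 0.153.
Update on result 1 ('positive'): P(H) ← 0.943·0.0480 / (0.943·0.0480 + 0.153·0.9520) = 0.045264/0.19092 = 0.2371.
Update on result 2 ('negative'): P(H) ← 0.057·0.2371 / (0.057·0.2371 + 0.847·0.7629) = 0.013514/0.65970 = 0.0205.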